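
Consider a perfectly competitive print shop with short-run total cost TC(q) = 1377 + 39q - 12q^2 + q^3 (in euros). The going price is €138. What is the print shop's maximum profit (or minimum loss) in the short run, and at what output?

Profit = -€167 at q = 11

AVC = 39 - 12q + q^2 has its minimum €3 at q = 6; price €138 clears that bar, so the firm operates.
With MC = 39 - 24q + 3q^2, P = MC on the upward-sloping part at q* = 11.
TR = 138·11 = 1518. TC = 1377 + 308 = 1685. Profit = 1518 − 1685 = -€167.
That loss of €167 beats the €1377 the firm would lose by shutting down; producing recovers €1210 of fixed cost.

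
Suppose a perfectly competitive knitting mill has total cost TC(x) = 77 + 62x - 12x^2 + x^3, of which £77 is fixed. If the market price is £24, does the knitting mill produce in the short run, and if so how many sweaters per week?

Strip out fixed cost: VC = 62x - 12x^2 + x^3. Then AVC = 62 - 12x + x^2 and MC = 62 - 24x + 3x^2.
AVC is minimized where dAVC/dx = -12 + 2x = 0, at x = 6; min AVC = 62 - 12·6 + 6^2 = £26.
With P < min AVC (£24 < £26), every unit sold adds to the loss.
The firm minimizes its loss by shutting down and losing only its fixed cost of £77.

Shut down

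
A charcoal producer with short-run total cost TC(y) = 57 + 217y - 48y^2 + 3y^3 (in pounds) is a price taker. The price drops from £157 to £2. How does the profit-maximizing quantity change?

MC = 217 - 96y + 9y^2; the shutdown threshold is min AVC = £25 (at y = 8).
With P = £157 above the shutdown price, P = MC gives y = 10.
At P = £2 < min AVC = £25, price no longer covers variable cost at any output, so the firm shuts down: y = 0.

Output falls from 10 to 0 (the firm shuts down)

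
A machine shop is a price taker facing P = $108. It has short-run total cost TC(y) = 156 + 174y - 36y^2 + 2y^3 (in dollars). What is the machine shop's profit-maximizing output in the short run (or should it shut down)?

Variable cost is VC = 174y - 36y^2 + 2y^3, so AVC = VC/y = 174 - 36y + 2y^2 and MC = dTC/dy = 174 - 72y + 6y^2.
The AVC parabola has its vertex at y = 36/4 = 9, where AVC = 174 - 36·9 + 2·9^2 = $12.
P = $108 exceeds min AVC = $12, so the firm stays open.
P = MC gives 66 - 72y + 6y^2 = 0, with roots 1 and 11. Take the larger (rising MC): y* = 11.
Check: AVC at y = 11 is $20 ≤ P, so revenue covers variable cost.
Profit = P·y − TC = 108·11 − 376 = $812.

Produce at y = 11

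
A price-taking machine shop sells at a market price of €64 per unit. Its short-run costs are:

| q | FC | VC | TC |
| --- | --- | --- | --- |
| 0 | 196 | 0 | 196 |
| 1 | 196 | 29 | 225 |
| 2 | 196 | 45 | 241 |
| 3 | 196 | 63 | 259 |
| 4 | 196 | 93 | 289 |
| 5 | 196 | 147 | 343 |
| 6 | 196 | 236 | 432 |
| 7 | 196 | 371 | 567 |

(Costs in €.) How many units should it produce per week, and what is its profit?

q = 5; profit = -€23

Profit at each row (π = 64q − TC): q=0: -196; q=1: -161; q=2: -113; q=3: -67; q=4: -33; q=5: -23; q=6: -48; q=7: -119.
Profit is maximized at q = 5. AVC there is 147/5 = €29.40 ≤ P, so producing beats shutting down (which would give -€196).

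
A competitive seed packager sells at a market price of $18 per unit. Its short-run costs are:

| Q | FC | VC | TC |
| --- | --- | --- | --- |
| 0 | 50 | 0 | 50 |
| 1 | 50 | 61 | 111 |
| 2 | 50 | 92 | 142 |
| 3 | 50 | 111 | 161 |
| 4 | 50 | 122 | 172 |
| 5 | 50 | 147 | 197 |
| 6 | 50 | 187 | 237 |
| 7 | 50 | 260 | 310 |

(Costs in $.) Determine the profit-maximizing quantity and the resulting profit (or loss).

Q = 0 (shut down); profit = -$50

Compute π = P·Q − TC at each output: Q=0: -50; Q=1: -93; Q=2: -106; Q=3: -107; Q=4: -100; Q=5: -107; Q=6: -129; Q=7: -184.
Profit is highest at Q = 0. Equivalently, the lowest AVC in the table is 147/5 ≈ $29.40 at Q = 5, and P = $18 falls below it — price never covers variable cost, so the firm shuts down and loses only its fixed cost.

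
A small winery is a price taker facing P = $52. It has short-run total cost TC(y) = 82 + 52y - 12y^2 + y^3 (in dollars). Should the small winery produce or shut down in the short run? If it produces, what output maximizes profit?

From TC, MC = TC'(y) = 52 - 24y + 3y^2 and AVC = VC/y = 52 - 12y + y^2.
AVC is minimized where dAVC/dy = -12 + 2y = 0, at y = 6; min AVC = 52 - 12·6 + 6^2 = $16.
Because $52 ≥ $16, revenue can cover variable cost; the firm operates.
Solving P = MC: -24y + 3y^2 = 0 ⇒ y = 0 or 8. On the upward-sloping branch, y* = 8.
Check: AVC at y = 8 is $20 ≤ P, so revenue covers variable cost.
Profit = P·y − TC = 52·8 − 242 = $174.

Produce at y = 8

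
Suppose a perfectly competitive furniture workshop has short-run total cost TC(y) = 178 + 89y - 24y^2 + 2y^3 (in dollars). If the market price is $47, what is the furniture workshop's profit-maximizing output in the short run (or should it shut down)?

Strip out fixed cost: VC = 89y - 24y^2 + 2y^3. Then AVC = 89 - 24y + 2y^2 and MC = 89 - 48y + 6y^2.
AVC is minimized where dAVC/dy = -24 + 4y = 0, at y = 6; min AVC = 89 - 24·6 + 2·6^2 = $17.
P = $47 exceeds min AVC = $17, so the firm stays open.
P = MC gives 42 - 48y + 6y^2 = 0, with roots 1 and 7. Take the larger (rising MC): y* = 7.
Check: AVC at y = 7 is $19 ≤ P, so revenue covers variable cost.
Profit = P·y − TC = 47·7 − 311 = $18.

Produce at y = 7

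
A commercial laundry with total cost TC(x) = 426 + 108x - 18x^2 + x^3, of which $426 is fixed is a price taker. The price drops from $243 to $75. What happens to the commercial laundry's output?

Output falls from 15 to 11

AVC = 108 - 18x + x^2, minimized at x = 9 where min AVC = $27. MC = 108 - 36x + 3x^2.
At P = $243 ≥ min AVC, set P = MC on the rising branch: x = 15.
At P = $75 ≥ min AVC, set P = MC: x = 11. The firm stays open but cuts output.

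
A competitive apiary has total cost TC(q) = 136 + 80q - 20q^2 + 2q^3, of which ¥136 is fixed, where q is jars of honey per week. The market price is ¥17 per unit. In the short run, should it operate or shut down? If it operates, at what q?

Strip out fixed cost: VC = 80q - 20q^2 + 2q^3. Then AVC = 80 - 20q + 2q^2 and MC = 80 - 40q + 6q^2.
AVC hits its minimum where MC = AVC, at q = 5, giving min AVC = 80 - 20·5 + 2·5^2 = ¥30.
Since P = ¥17 < min AVC = ¥30, price fails to cover variable cost at any output.
The firm minimizes its loss by shutting down and losing only its fixed cost of ¥136.

Shut down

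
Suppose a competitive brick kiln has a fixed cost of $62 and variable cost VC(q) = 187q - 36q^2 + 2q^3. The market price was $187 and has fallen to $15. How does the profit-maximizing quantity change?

Output falls from 12 to 0 (the firm shuts down)

AVC = 187 - 36q + 2q^2, minimized at q = 9 where min AVC = $25. MC = 187 - 72q + 6q^2.
At P = $187 ≥ min AVC, set P = MC on the rising branch: q = 12.
At P = $15 < min AVC = $25, price no longer covers variable cost at any output, so the firm shuts down: q = 0.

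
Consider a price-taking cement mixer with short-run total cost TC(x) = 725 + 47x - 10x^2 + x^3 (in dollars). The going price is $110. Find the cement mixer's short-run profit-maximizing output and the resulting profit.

AVC = 47 - 10x + x^2; min AVC = $22 at x = 5. Since P = $110 ≥ min AVC, the firm produces.
MC = 47 - 20x + 3x^2. Setting P = MC and taking the root on the rising branch gives x* = 9.
TR = 110·9 = 990. TC = 725 + 342 = 1067. Profit = 990 − 1067 = -$77.
By producing, the firm covers all variable cost plus $648 of fixed cost; shutting down would lose the full $725.

Profit = -$77 at x = 9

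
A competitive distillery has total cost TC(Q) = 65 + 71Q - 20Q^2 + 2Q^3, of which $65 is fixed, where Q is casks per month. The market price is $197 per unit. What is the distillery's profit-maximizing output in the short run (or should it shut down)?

Produce at Q = 9

From TC, MC = TC'(Q) = 71 - 40Q + 6Q^2 and AVC = VC/Q = 71 - 20Q + 2Q^2.
The AVC parabola has its vertex at Q = 20/4 = 5, where AVC = 71 - 20·5 + 2·5^2 = $21.
Because $197 ≥ $21, revenue can cover variable cost; the firm operates.
Solving P = MC: -126 - 40Q + 6Q^2 = 0 ⇒ Q = -7/3 or 9. On the upward-sloping branch, Q* = 9.
Check: AVC at Q = 9 is $53 ≤ P, so revenue covers variable cost.
Profit = P·Q − TC = 197·9 − 542 = $1231.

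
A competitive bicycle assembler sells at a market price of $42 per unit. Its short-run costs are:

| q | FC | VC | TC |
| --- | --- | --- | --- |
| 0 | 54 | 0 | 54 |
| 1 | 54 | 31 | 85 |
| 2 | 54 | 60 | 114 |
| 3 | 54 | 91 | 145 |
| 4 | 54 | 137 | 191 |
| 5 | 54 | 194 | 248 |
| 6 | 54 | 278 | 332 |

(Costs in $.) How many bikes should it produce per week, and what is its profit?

Profit at each row (π = 42q − TC): q=0: -54; q=1: -43; q=2: -30; q=3: -19; q=4: -23; q=5: -38; q=6: -80.
Profit is maximized at q = 3. AVC there is 91/3 = $30.33 ≤ P, so producing beats shutting down (which would give -$54).

q = 3; profit = -$19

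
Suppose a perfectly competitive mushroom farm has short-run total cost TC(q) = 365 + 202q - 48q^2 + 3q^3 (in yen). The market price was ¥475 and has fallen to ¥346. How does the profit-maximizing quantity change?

MC = 202 - 96q + 9q^2; the shutdown threshold is min AVC = ¥10 (at q = 8).
With P = ¥475 above the shutdown price, P = MC gives q = 13.
At P = ¥346 ≥ min AVC, set P = MC: q = 12. The firm stays open but cuts output.

Output falls from 13 to 12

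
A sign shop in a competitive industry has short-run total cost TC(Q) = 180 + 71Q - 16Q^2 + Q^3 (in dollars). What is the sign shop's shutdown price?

The shutdown price is the minimum of AVC. VC = 71Q - 16Q^2 + Q^3, so AVC = 71 - 16Q + Q^2.
At the minimum of AVC, MC = AVC. MC = 71 - 32Q + 3Q^2; setting MC = AVC gives 2Q^2 - 16Q = 0, so Q = 8. min AVC = 7.
The firm shuts down for any P below $7.

$7 per unit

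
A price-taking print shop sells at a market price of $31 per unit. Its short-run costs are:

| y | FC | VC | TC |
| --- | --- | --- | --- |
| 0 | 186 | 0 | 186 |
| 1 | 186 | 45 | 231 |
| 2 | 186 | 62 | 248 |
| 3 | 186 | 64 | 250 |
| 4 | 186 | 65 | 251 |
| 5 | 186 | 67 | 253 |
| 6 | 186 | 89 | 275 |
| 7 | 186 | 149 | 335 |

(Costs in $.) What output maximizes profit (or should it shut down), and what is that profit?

Profit at each row (π = 31y − TC): y=0: -186; y=1: -200; y=2: -186; y=3: -157; y=4: -127; y=5: -98; y=6: -89; y=7: -118.
Profit is maximized at y = 6. AVC there is 89/6 = $14.83 ≤ P, so producing beats shutting down (which would give -$186).

y = 6; profit = -$89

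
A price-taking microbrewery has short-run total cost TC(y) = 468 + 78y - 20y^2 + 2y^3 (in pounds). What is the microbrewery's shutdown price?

£28 per unit

The shutdown price is the minimum of AVC. VC = 78y - 20y^2 + 2y^3, so AVC = 78 - 20y + 2y^2.
dAVC/dy = -20 + 4y = 0 gives y = 5. min AVC = 78 - 20·5 + 2·5^2 = 28.
So the shutdown price is £28.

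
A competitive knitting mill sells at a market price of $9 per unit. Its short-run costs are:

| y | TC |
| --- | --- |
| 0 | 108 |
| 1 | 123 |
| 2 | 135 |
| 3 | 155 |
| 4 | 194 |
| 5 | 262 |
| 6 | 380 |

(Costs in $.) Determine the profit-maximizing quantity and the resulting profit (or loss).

Profit at each row (π = 9y − TC): y=0: -108; y=1: -114; y=2: -117; y=3: -128; y=4: -158; y=5: -217; y=6: -326.
Profit is highest at y = 0. Equivalently, the lowest AVC in the table is 27/2 ≈ $13.50 at y = 2, and P = $9 falls below it — price never covers variable cost, so the firm shuts down and loses only its fixed cost.

y = 0 (shut down); profit = -$108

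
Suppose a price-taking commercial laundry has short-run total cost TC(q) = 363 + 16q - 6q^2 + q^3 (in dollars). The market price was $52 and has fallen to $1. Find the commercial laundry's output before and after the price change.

AVC = 16 - 6q + q^2, minimized at q = 3 where min AVC = $7. MC = 16 - 12q + 3q^2.
With P = $52 above the shutdown price, P = MC gives q = 6.
At P = $1 < min AVC = $7, price no longer covers variable cost at any output, so the firm shuts down: q = 0.

Output falls from 6 to 0 (the firm shuts down)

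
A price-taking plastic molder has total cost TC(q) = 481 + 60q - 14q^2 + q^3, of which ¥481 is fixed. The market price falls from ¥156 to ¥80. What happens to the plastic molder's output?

Output falls from 12 to 10

MC = 60 - 28q + 3q^2; the shutdown threshold is min AVC = ¥11 (at q = 7).
At P = ¥156 ≥ min AVC, set P = MC on the rising branch: q = 12.
At P = ¥80 ≥ min AVC, set P = MC: q = 10. The firm stays open but cuts output.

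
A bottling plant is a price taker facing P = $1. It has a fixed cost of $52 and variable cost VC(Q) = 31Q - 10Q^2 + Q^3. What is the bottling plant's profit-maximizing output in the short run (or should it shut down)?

Shut down

Variable cost is VC = 31Q - 10Q^2 + Q^3, so AVC = VC/Q = 31 - 10Q + Q^2 and MC = dTC/dQ = 31 - 20Q + 3Q^2.
AVC hits its minimum where MC = AVC, at Q = 5, giving min AVC = 31 - 10·5 + 5^2 = $6.
P = $1 lies below min AVC = $6; no output level covers variable cost.
Shutting down limits the loss to fixed cost, $52.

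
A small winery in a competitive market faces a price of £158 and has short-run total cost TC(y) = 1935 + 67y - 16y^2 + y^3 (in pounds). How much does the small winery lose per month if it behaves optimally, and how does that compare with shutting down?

AVC = 67 - 16y + y^2; min AVC = £3 at y = 8. Since P = £158 ≥ min AVC, the firm produces.
MC = 67 - 32y + 3y^2. Setting P = MC and taking the root on the rising branch gives y* = 13.
TR = 158·13 = 2054. TC = 1935 + 364 = 2299. Profit = 2054 − 2299 = -£245.
That loss of £245 beats the £1935 the firm would lose by shutting down; producing recovers £1690 of fixed cost.

Profit = -£245 at y = 13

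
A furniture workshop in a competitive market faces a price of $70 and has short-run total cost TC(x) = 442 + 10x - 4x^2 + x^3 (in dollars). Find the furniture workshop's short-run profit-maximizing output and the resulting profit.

Profit = -$154 at x = 6

AVC = 10 - 4x + x^2; min AVC = $6 at x = 2. Since P = $70 ≥ min AVC, the firm produces.
MC = 10 - 8x + 3x^2. Setting P = MC and taking the root on the rising branch gives x* = 6.
TR = 70·6 = 420. TC = 442 + 132 = 574. Profit = 420 − 574 = -$154.
By producing, the firm covers all variable cost plus $288 of fixed cost; shutting down would lose the full $442.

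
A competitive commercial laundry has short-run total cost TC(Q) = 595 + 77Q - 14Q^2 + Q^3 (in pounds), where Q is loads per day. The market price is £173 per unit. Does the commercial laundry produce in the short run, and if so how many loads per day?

Produce at Q = 12

From TC, MC = TC'(Q) = 77 - 28Q + 3Q^2 and AVC = VC/Q = 77 - 14Q + Q^2.
AVC is minimized where dAVC/dQ = -14 + 2Q = 0, at Q = 7; min AVC = 77 - 14·7 + 7^2 = £28.
Because £173 ≥ £28, revenue can cover variable cost; the firm operates.
Set P = MC: 173 = 77 - 28Q + 3Q^2 → -96 - 28Q + 3Q^2 = 0. The roots are Q = -8/3 and Q = 12; the profit-maximizing output is on the rising part of MC, so Q* = 12.
Check: AVC at Q = 12 is £53 ≤ P, so revenue covers variable cost.
Profit = P·Q − TC = 173·12 − 1231 = £845.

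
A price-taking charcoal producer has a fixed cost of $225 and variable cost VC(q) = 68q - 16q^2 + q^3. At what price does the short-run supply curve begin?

$4 per unit

Short-run supply begins at min AVC. From VC = 68q - 16q^2 + q^3, AVC = 68 - 16q + q^2.
At the minimum of AVC, MC = AVC. MC = 68 - 32q + 3q^2; setting MC = AVC gives 2q^2 - 16q = 0, so q = 8. min AVC = 4.
The firm shuts down for any P below $4.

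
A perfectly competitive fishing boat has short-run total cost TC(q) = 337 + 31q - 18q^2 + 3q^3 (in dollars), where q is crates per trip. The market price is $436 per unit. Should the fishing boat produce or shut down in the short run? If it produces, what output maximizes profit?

Produce at q = 9

Variable cost is VC = 31q - 18q^2 + 3q^3, so AVC = VC/q = 31 - 18q + 3q^2 and MC = dTC/dq = 31 - 36q + 9q^2.
AVC is minimized where dAVC/dq = -18 + 6q = 0, at q = 3; min AVC = 31 - 18·3 + 3·3^2 = $4.
P = $436 exceeds min AVC = $4, so the firm stays open.
Set P = MC: 436 = 31 - 36q + 9q^2 → -405 - 36q + 9q^2 = 0. The roots are q = -5 and q = 9; the profit-maximizing output is on the rising part of MC, so q* = 9.
Check: AVC at q = 9 is $112 ≤ P, so revenue covers variable cost.
Profit = P·q − TC = 436·9 − 1345 = $2579.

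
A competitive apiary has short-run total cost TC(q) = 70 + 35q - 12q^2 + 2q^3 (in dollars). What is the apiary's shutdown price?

The shutdown price is the minimum of AVC. VC = 35q - 12q^2 + 2q^3, so AVC = 35 - 12q + 2q^2.
dAVC/dq = -12 + 4q = 0 gives q = 3. min AVC = 35 - 12·3 + 2·3^2 = 17.
For P < $17 the firm produces nothing.

$17 per unit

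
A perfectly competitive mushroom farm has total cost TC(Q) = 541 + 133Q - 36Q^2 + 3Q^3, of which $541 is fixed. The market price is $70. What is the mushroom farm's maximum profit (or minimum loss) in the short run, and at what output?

Profit = -$247 at Q = 7

AVC = 133 - 36Q + 3Q^2; min AVC = $25 at Q = 6. Since P = $70 ≥ min AVC, the firm produces.
With MC = 133 - 72Q + 9Q^2, P = MC on the upward-sloping part at Q* = 7.
TR = 70·7 = 490. TC = 541 + 196 = 737. Profit = 490 − 737 = -$247.
By producing, the firm covers all variable cost plus $294 of fixed cost; shutting down would lose the full $541.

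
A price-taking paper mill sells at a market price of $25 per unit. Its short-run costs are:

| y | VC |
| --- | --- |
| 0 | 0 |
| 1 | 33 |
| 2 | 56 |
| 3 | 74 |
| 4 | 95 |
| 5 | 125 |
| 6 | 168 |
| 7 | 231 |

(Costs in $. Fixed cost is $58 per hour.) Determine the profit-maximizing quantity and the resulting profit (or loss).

y = 4; profit = -$53

Compute π = P·y − TC at each output: y=0: -58; y=1: -66; y=2: -64; y=3: -57; y=4: -53; y=5: -58; y=6: -76; y=7: -114.
Profit is maximized at y = 4. AVC there is 95/4 = $23.75 ≤ P, so producing beats shutting down (which would give -$58).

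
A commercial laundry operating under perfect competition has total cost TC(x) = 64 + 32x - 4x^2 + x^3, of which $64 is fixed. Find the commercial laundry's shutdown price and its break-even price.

Shutdown price = $28; break-even price = $48

AVC = 32 - 4x + x^2; minimized at x = 2, giving min AVC = $28. That is the shutdown price.
ATC = 64/x + 32 - 4x + x^2. Setting dATC/dx = −64/x^2 − 4 + 2x = 0 gives x = 4 (since 2·4^3 − 4·4^2 = 64).
min ATC = 64/4 + 32 − 4·4 + 4^2 = $48. That is the break-even price.
Between these two prices the firm operates at a loss; above $48 it earns a profit.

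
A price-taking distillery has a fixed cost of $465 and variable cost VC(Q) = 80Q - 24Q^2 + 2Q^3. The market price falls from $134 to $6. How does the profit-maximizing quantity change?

AVC = 80 - 24Q + 2Q^2, minimized at Q = 6 where min AVC = $8. MC = 80 - 48Q + 6Q^2.
At P = $134 ≥ min AVC, set P = MC on the rising branch: Q = 9.
At P = $6 < min AVC = $8, price no longer covers variable cost at any output, so the firm shuts down: Q = 0.

Output falls from 9 to 0 (the firm shuts down)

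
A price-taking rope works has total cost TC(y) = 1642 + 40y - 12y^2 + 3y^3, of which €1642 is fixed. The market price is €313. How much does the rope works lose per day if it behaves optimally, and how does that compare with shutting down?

Profit = -€172 at y = 7

AVC = 40 - 12y + 3y^2 has its minimum €28 at y = 2; price €313 clears that bar, so the firm operates.
With MC = 40 - 24y + 9y^2, P = MC on the upward-sloping part at y* = 7.
TR = 313·7 = 2191. TC = 1642 + 721 = 2363. Profit = 2191 − 2363 = -€172.
That loss of €172 beats the €1642 the firm would lose by shutting down; producing recovers €1470 of fixed cost.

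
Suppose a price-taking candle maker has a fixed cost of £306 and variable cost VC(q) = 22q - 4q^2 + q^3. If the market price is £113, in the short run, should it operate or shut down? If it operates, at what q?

Produce at q = 7

From TC, MC = TC'(q) = 22 - 8q + 3q^2 and AVC = VC/q = 22 - 4q + q^2.
AVC hits its minimum where MC = AVC, at q = 2, giving min AVC = 22 - 4·2 + 2^2 = £18.
P = £113 exceeds min AVC = £18, so the firm stays open.
Set P = MC: 113 = 22 - 8q + 3q^2 → -91 - 8q + 3q^2 = 0. The roots are q = -13/3 and q = 7; the profit-maximizing output is on the rising part of MC, so q* = 7.
Check: AVC at q = 7 is £43 ≤ P, so revenue covers variable cost.
Profit = P·q − TC = 113·7 − 607 = £184.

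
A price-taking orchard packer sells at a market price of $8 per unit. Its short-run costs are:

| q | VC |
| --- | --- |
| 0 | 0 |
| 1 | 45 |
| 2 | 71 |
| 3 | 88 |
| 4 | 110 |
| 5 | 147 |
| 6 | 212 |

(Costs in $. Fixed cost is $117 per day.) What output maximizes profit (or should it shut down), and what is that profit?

Compute π = P·q − TC at each output: q=0: -117; q=1: -154; q=2: -172; q=3: -181; q=4: -195; q=5: -224; q=6: -281.
Profit is highest at q = 0. Equivalently, the lowest AVC in the table is 110/4 ≈ $27.50 at q = 4, and P = $8 falls below it — price never covers variable cost, so the firm shuts down and loses only its fixed cost.

q = 0 (shut down); profit = -$117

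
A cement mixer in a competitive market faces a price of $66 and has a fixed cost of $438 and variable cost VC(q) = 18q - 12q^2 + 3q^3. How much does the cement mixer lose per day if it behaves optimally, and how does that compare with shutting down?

Profit = -$246 at q = 4

AVC = 18 - 12q + 3q^2; min AVC = $6 at q = 2. Since P = $66 ≥ min AVC, the firm produces.
MC = 18 - 24q + 9q^2. Setting P = MC and taking the root on the rising branch gives q* = 4.
TR = 66·4 = 264. TC = 438 + 72 = 510. Profit = 264 − 510 = -$246.
By producing, the firm covers all variable cost plus $192 of fixed cost; shutting down would lose the full $438.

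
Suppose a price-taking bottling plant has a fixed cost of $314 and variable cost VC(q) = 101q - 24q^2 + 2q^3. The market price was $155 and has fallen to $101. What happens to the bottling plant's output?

Output falls from 9 to 8

AVC = 101 - 24q + 2q^2, minimized at q = 6 where min AVC = $29. MC = 101 - 48q + 6q^2.
At P = $155 ≥ min AVC, set P = MC on the rising branch: q = 9.
At P = $101 ≥ min AVC, set P = MC: q = 8. The firm stays open but cuts output.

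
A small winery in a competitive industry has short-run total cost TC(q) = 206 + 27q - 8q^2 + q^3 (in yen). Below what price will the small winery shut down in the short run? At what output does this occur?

¥11 per unit, at q = 4

The firm shuts down when price falls below the minimum of average variable cost. AVC = VC/q = 27 - 8q + q^2.
dAVC/dq = -8 + 2q = 0 gives q = 4. min AVC = 27 - 8·4 + 4^2 = 11.
So the shutdown price is ¥11.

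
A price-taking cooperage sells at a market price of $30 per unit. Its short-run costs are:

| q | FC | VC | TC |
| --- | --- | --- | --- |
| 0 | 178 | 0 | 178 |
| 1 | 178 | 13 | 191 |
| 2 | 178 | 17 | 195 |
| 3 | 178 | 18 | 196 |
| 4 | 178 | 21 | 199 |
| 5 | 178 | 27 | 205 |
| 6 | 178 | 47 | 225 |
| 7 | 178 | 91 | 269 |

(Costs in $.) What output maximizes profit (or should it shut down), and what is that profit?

q = 6; profit = -$45

Compute π = P·q − TC at each output: q=0: -178; q=1: -161; q=2: -135; q=3: -106; q=4: -79; q=5: -55; q=6: -45; q=7: -59.
Profit is maximized at q = 6. AVC there is 47/6 = $7.83 ≤ P, so producing beats shutting down (which would give -$178).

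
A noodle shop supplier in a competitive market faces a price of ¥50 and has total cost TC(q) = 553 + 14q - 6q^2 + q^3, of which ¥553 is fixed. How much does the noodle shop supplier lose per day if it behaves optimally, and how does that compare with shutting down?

Profit = -¥337 at q = 6

AVC = 14 - 6q + q^2 has its minimum ¥5 at q = 3; price ¥50 clears that bar, so the firm operates.
With MC = 14 - 12q + 3q^2, P = MC on the upward-sloping part at q* = 6.
TR = 50·6 = 300. TC = 553 + 84 = 637. Profit = 300 − 637 = -¥337.
That loss of ¥337 beats the ¥553 the firm would lose by shutting down; producing recovers ¥216 of fixed cost.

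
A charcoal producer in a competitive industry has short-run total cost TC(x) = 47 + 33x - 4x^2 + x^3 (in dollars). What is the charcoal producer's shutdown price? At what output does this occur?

The firm shuts down when price falls below the minimum of average variable cost. AVC = VC/x = 33 - 4x + x^2.
dAVC/dx = -4 + 2x = 0 gives x = 2. min AVC = 33 - 4·2 + 2^2 = 29.
For P < $29 the firm produces nothing.

$29 per unit, at x = 2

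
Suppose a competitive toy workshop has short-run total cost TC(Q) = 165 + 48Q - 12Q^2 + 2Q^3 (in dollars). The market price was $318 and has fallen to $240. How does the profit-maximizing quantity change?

MC = 48 - 24Q + 6Q^2; the shutdown threshold is min AVC = $30 (at Q = 3).
At P = $318 ≥ min AVC, set P = MC on the rising branch: Q = 9.
At P = $240 ≥ min AVC, set P = MC: Q = 8. The firm stays open but cuts output.

Output falls from 9 to 8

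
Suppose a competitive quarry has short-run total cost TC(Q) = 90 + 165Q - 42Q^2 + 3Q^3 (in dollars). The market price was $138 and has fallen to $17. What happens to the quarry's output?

Output falls from 9 to 0 (the firm shuts down)

MC = 165 - 84Q + 9Q^2; the shutdown threshold is min AVC = $18 (at Q = 7).
With P = $138 above the shutdown price, P = MC gives Q = 9.
At P = $17 < min AVC = $18, price no longer covers variable cost at any output, so the firm shuts down: Q = 0.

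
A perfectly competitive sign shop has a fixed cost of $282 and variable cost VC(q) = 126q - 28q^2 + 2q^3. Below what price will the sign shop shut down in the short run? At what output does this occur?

The firm shuts down when price falls below the minimum of average variable cost. AVC = VC/q = 126 - 28q + 2q^2.
At the minimum of AVC, MC = AVC. MC = 126 - 56q + 6q^2; setting MC = AVC gives 4q^2 - 28q = 0, so q = 7. min AVC = 28.
For P < $28 the firm produces nothing.

$28 per unit, at q = 7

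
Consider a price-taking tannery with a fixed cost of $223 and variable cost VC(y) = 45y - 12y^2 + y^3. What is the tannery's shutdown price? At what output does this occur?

$9 per unit, at y = 6

Short-run supply begins at min AVC. From VC = 45y - 12y^2 + y^3, AVC = 45 - 12y + y^2.
At the minimum of AVC, MC = AVC. MC = 45 - 24y + 3y^2; setting MC = AVC gives 2y^2 - 12y = 0, so y = 6. min AVC = 9.
The firm shuts down for any P below $9.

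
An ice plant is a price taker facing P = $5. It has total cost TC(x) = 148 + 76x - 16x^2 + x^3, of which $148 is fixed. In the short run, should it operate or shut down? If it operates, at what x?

Shut down

Strip out fixed cost: VC = 76x - 16x^2 + x^3. Then AVC = 76 - 16x + x^2 and MC = 76 - 32x + 3x^2.
AVC is minimized where dAVC/dx = -16 + 2x = 0, at x = 8; min AVC = 76 - 16·8 + 8^2 = $12.
With P < min AVC ($5 < $12), every unit sold adds to the loss.
Shutting down limits the loss to fixed cost, $148.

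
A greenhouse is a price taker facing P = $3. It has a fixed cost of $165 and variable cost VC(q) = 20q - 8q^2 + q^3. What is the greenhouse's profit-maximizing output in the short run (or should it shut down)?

From TC, MC = TC'(q) = 20 - 16q + 3q^2 and AVC = VC/q = 20 - 8q + q^2.
The AVC parabola has its vertex at q = 8/2 = 4, where AVC = 20 - 8·4 + 4^2 = $4.
P = $3 lies below min AVC = $4; no output level covers variable cost.
Shutting down limits the loss to fixed cost, $165.

Shut down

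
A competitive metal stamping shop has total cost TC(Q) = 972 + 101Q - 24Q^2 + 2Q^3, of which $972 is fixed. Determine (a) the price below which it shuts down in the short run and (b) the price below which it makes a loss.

Shutdown price = $29; break-even price = $155

Shutdown price = min AVC. AVC = 101 - 24Q + 2Q^2, with vertex at Q = 6 and minimum $29.
ATC = 972/Q + 101 - 24Q + 2Q^2. Setting dATC/dQ = −972/Q^2 − 24 + 4Q = 0 gives Q = 9 (since 4·9^3 − 24·9^2 = 972).
min ATC = 972/9 + 101 − 24·9 + 2·9^2 = $155. That is the break-even price.
For $29 ≤ P < $155 the firm produces at a loss; below $29 it shuts down.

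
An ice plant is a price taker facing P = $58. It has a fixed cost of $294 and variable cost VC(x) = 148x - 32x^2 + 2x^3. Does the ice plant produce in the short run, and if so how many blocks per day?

Produce at x = 9

From TC, MC = TC'(x) = 148 - 64x + 6x^2 and AVC = VC/x = 148 - 32x + 2x^2.
AVC hits its minimum where MC = AVC, at x = 8, giving min AVC = 148 - 32·8 + 2·8^2 = $20.
Since P = $58 ≥ min AVC = $20, price covers variable cost and the firm should produce.
Set P = MC: 58 = 148 - 64x + 6x^2 → 90 - 64x + 6x^2 = 0. The roots are x = 5/3 and x = 9; the profit-maximizing output is on the rising part of MC, so x* = 9.
Check: AVC at x = 9 is $22 ≤ P, so revenue covers variable cost.
Profit = P·x − TC = 58·9 − 492 = $30.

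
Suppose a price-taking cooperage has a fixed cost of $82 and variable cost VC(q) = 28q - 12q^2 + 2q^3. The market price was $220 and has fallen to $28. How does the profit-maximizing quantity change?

AVC = 28 - 12q + 2q^2, minimized at q = 3 where min AVC = $10. MC = 28 - 24q + 6q^2.
With P = $220 above the shutdown price, P = MC gives q = 8.
At P = $28 ≥ min AVC, set P = MC: q = 4. The firm stays open but cuts output.

Output falls from 8 to 4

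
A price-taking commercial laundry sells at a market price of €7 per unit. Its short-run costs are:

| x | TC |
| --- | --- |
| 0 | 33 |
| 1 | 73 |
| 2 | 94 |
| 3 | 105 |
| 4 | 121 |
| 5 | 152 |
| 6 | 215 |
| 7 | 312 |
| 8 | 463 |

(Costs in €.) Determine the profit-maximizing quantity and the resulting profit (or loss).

Compute π = P·x − TC at each output: x=0: -33; x=1: -66; x=2: -80; x=3: -84; x=4: -93; x=5: -117; x=6: -173; x=7: -263; x=8: -407.
Profit is highest at x = 0. Equivalently, the lowest AVC in the table is 88/4 ≈ €22 at x = 4, and P = €7 falls below it — price never covers variable cost, so the firm shuts down and loses only its fixed cost.

x = 0 (shut down); profit = -€33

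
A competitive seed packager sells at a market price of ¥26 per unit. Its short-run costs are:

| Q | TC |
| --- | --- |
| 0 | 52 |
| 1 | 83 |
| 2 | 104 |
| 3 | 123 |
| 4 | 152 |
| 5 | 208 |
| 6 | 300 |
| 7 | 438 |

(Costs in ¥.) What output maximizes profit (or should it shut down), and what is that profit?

Profit at each row (π = 26Q − TC): Q=0: -52; Q=1: -57; Q=2: -52; Q=3: -45; Q=4: -48; Q=5: -78; Q=6: -144; Q=7: -256.
Profit is maximized at Q = 3. AVC there is 71/3 = ¥23.67 ≤ P, so producing beats shutting down (which would give -¥52).

Q = 3; profit = -¥45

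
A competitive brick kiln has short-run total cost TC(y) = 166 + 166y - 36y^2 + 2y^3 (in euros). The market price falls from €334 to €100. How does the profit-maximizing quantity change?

MC = 166 - 72y + 6y^2; the shutdown threshold is min AVC = €4 (at y = 9).
At P = €334 ≥ min AVC, set P = MC on the rising branch: y = 14.
At P = €100 ≥ min AVC, set P = MC: y = 11. The firm stays open but cuts output.

Output falls from 14 to 11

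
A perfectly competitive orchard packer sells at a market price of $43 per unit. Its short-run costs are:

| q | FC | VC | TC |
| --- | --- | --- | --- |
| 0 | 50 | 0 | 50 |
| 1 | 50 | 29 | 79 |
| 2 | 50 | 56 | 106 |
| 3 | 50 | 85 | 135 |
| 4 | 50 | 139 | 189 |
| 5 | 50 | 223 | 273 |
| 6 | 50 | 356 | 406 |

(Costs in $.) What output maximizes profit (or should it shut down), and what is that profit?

Profit at each row (π = 43q − TC): q=0: -50; q=1: -36; q=2: -20; q=3: -6; q=4: -17; q=5: -58; q=6: -148.
Profit is maximized at q = 3. AVC there is 85/3 = $28.33 ≤ P, so producing beats shutting down (which would give -$50).

q = 3; profit = -$6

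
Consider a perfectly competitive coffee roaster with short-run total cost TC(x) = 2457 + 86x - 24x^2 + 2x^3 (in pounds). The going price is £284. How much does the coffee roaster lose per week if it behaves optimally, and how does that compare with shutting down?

Profit = -£37 at x = 11

AVC = 86 - 24x + 2x^2; min AVC = £14 at x = 6. Since P = £284 ≥ min AVC, the firm produces.
With MC = 86 - 48x + 6x^2, P = MC on the upward-sloping part at x* = 11.
TR = 284·11 = 3124. TC = 2457 + 704 = 3161. Profit = 3124 − 3161 = -£37.
By producing, the firm covers all variable cost plus £2420 of fixed cost; shutting down would lose the full £2457.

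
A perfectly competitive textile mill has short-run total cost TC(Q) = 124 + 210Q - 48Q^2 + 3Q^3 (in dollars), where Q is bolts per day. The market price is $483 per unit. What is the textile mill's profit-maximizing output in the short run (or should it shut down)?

Produce at Q = 13

Strip out fixed cost: VC = 210Q - 48Q^2 + 3Q^3. Then AVC = 210 - 48Q + 3Q^2 and MC = 210 - 96Q + 9Q^2.
AVC is minimized where dAVC/dQ = -48 + 6Q = 0, at Q = 8; min AVC = 210 - 48·8 + 3·8^2 = $18.
Since P = $483 ≥ min AVC = $18, price covers variable cost and the firm should produce.
Set P = MC: 483 = 210 - 96Q + 9Q^2 → -273 - 96Q + 9Q^2 = 0. The roots are Q = -7/3 and Q = 13; the profit-maximizing output is on the rising part of MC, so Q* = 13.
Check: AVC at Q = 13 is $93 ≤ P, so revenue covers variable cost.
Profit = P·Q − TC = 483·13 − 1333 = $4946.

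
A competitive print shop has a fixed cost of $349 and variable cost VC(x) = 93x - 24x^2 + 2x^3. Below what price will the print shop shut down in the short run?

The shutdown price is the minimum of AVC. VC = 93x - 24x^2 + 2x^3, so AVC = 93 - 24x + 2x^2.
At the minimum of AVC, MC = AVC. MC = 93 - 48x + 6x^2; setting MC = AVC gives 4x^2 - 24x = 0, so x = 6. min AVC = 21.
For P < $21 the firm produces nothing.

$21 per unit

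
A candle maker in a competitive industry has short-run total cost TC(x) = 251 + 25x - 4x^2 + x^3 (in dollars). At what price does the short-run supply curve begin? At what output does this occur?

$21 per unit, at x = 2

The shutdown price is the minimum of AVC. VC = 25x - 4x^2 + x^3, so AVC = 25 - 4x + x^2.
At the minimum of AVC, MC = AVC. MC = 25 - 8x + 3x^2; setting MC = AVC gives 2x^2 - 4x = 0, so x = 2. min AVC = 21.
The firm shuts down for any P below $21.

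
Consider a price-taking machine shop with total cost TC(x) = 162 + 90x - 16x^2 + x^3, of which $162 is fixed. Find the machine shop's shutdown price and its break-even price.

AVC = 90 - 16x + x^2; minimized at x = 8, giving min AVC = $26. That is the shutdown price.
ATC = 162/x + 90 - 16x + x^2. Setting dATC/dx = −162/x^2 − 16 + 2x = 0 gives x = 9 (since 2·9^3 − 16·9^2 = 162).
min ATC = 162/9 + 90 − 16·9 + 9^2 = $45. That is the break-even price.
Between these two prices the firm operates at a loss; above $45 it earns a profit.

Shutdown price = $26; break-even price = $45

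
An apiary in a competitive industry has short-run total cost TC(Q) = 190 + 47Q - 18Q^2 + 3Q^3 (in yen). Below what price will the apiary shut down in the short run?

¥20 per unit

The firm shuts down when price falls below the minimum of average variable cost. AVC = VC/Q = 47 - 18Q + 3Q^2.
dAVC/dQ = -18 + 6Q = 0 gives Q = 3. min AVC = 47 - 18·3 + 3·3^2 = 20.
For P < ¥20 the firm produces nothing.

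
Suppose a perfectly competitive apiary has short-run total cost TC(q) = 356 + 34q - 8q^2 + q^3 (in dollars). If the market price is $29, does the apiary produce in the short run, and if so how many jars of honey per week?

Produce at q = 5

Variable cost is VC = 34q - 8q^2 + q^3, so AVC = VC/q = 34 - 8q + q^2 and MC = dTC/dq = 34 - 16q + 3q^2.
AVC hits its minimum where MC = AVC, at q = 4, giving min AVC = 34 - 8·4 + 4^2 = $18.
P = $29 exceeds min AVC = $18, so the firm stays open.
Set P = MC: 29 = 34 - 16q + 3q^2 → 5 - 16q + 3q^2 = 0. The roots are q = 1/3 and q = 5; the profit-maximizing output is on the rising part of MC, so q* = 5.
Check: AVC at q = 5 is $19 ≤ P, so revenue covers variable cost.
Profit = P·q − TC = 29·5 − 451 = -$306, a loss, but smaller than the $356 fixed cost the firm would lose by shutting down.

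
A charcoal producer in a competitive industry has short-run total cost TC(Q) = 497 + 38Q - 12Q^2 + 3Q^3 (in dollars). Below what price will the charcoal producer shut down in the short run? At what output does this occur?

$26 per unit, at Q = 2

The firm shuts down when price falls below the minimum of average variable cost. AVC = VC/Q = 38 - 12Q + 3Q^2.
dAVC/dQ = -12 + 6Q = 0 gives Q = 2. min AVC = 38 - 12·2 + 3·2^2 = 26.
So the shutdown price is $26.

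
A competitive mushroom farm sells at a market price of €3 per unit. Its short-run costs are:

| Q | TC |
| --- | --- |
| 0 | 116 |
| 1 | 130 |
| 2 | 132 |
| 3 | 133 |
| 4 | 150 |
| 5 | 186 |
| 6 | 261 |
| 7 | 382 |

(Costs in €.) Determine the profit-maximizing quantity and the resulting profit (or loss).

Profit at each row (π = 3Q − TC): Q=0: -116; Q=1: -127; Q=2: -126; Q=3: -124; Q=4: -138; Q=5: -171; Q=6: -243; Q=7: -361.
Profit is highest at Q = 0. Equivalently, the lowest AVC in the table is 17/3 ≈ €5.67 at Q = 3, and P = €3 falls below it — price never covers variable cost, so the firm shuts down and loses only its fixed cost.

Q = 0 (shut down); profit = -€116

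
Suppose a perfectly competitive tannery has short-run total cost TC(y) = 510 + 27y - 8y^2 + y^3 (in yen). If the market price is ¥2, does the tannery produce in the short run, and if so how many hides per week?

Shut down

From TC, MC = TC'(y) = 27 - 16y + 3y^2 and AVC = VC/y = 27 - 8y + y^2.
AVC is minimized where dAVC/dy = -8 + 2y = 0, at y = 4; min AVC = 27 - 8·4 + 4^2 = ¥11.
Since P = ¥2 < min AVC = ¥11, price fails to cover variable cost at any output.
The firm minimizes its loss by shutting down and losing only its fixed cost of ¥510.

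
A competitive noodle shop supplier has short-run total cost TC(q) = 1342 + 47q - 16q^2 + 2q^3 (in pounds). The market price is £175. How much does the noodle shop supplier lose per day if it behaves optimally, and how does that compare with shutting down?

Profit = -£318 at q = 8

AVC = 47 - 16q + 2q^2; min AVC = £15 at q = 4. Since P = £175 ≥ min AVC, the firm produces.
With MC = 47 - 32q + 6q^2, P = MC on the upward-sloping part at q* = 8.
TR = 175·8 = 1400. TC = 1342 + 376 = 1718. Profit = 1400 − 1718 = -£318.
That loss of £318 beats the £1342 the firm would lose by shutting down; producing recovers £1024 of fixed cost.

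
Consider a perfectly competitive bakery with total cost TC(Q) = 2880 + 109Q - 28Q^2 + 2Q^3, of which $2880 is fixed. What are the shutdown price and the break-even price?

Shutdown price = $11; break-even price = $301

Shutdown price = min AVC. AVC = 109 - 28Q + 2Q^2, with vertex at Q = 7 and minimum $11.
ATC = 2880/Q + 109 - 28Q + 2Q^2. Setting dATC/dQ = −2880/Q^2 − 28 + 4Q = 0 gives Q = 12 (since 4·12^3 − 28·12^2 = 2880).
min ATC = 2880/12 + 109 − 28·12 + 2·12^2 = $301. That is the break-even price.
For $11 ≤ P < $301 the firm produces at a loss; below $11 it shuts down.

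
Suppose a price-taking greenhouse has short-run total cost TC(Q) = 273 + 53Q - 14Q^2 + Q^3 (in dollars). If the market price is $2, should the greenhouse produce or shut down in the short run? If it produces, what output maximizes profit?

Shut down

Variable cost is VC = 53Q - 14Q^2 + Q^3, so AVC = VC/Q = 53 - 14Q + Q^2 and MC = dTC/dQ = 53 - 28Q + 3Q^2.
AVC hits its minimum where MC = AVC, at Q = 7, giving min AVC = 53 - 14·7 + 7^2 = $4.
P = $2 lies below min AVC = $4; no output level covers variable cost.
The firm minimizes its loss by shutting down and losing only its fixed cost of $273.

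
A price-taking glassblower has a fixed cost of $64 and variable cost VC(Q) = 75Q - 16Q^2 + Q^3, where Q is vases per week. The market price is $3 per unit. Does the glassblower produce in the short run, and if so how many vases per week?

Variable cost is VC = 75Q - 16Q^2 + Q^3, so AVC = VC/Q = 75 - 16Q + Q^2 and MC = dTC/dQ = 75 - 32Q + 3Q^2.
The AVC parabola has its vertex at Q = 16/2 = 8, where AVC = 75 - 16·8 + 8^2 = $11.
Since P = $3 < min AVC = $11, price fails to cover variable cost at any output.
Best response: produce nothing and absorb the $64 fixed cost.

Shut down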